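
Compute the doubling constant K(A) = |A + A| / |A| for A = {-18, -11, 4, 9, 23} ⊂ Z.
K = |A + A| / |A| = 15/5 = 3

Enumerate A + A = {a + b : a, b ∈ A}. With |A| = 5, there are |A|^2 = 25 ordered sum pairs; collecting distinct values, A + A = {-36, -29, -22, -14, -9, -7, -2, 5, 8, 12, 13, 18, 27, 32, 46}, so |A + A| = 15. Thus K = 15/5 = 3. For comparison, the minimum possible |A + A| over all 5-element sets is 2·5 − 1 = 9 (so min K = 9/5), attained only by arithmetic progressions.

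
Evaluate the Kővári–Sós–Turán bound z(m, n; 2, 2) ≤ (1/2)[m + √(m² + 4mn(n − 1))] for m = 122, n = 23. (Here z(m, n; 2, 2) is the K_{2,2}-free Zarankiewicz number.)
z(122, 23; 2, 2) ≤ (1/2)[122 + √(122² + 4·122·23·22)] = (1/2)[122 + √261812] = 316.8378

Kővári–Sós–Turán: let r_1, ..., r_122 be the row sums and z = Σ r_i the total number of 1s. Each pair of columns can share at most one row with both entries 1 (else a 2×2 all-ones block appears), so Σ_i C(r_i, 2) ≤ C(23, 2) = 253. By convexity Σ_i C(r_i, 2) ≥ 122·C(z/122, 2) = z(z − 122)/(2·122), giving z² − 122z − 122·23·22 ≤ 0 and hence z ≤ (1/2)[122 + √(14884 + 4·61732)] = (1/2)[122 + √261812] ≈ (1/2)(122 + 511.6757) = 316.8378.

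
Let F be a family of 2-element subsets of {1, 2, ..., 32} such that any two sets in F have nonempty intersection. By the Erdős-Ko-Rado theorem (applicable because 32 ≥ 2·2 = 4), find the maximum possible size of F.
max |F| = C(31, 1) = 31

The Erdős-Ko-Rado theorem states: for n ≥ 2k, an intersecting family of k-subsets of an n-element set has size at most C(n − 1, k − 1), with equality for 'star' families {A ⊆ [n] : |A| = k, i ∈ A} (fix an element i). For n = 32, k = 2: C(31, 1) = 31.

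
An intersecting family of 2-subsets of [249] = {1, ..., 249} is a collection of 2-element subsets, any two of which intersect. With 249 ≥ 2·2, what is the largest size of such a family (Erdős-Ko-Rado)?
max |F| = C(248, 1) = 248

The Erdős-Ko-Rado theorem states: for n ≥ 2k, an intersecting family of k-subsets of an n-element set has size at most C(n − 1, k − 1), with equality for 'star' families {A ⊆ [n] : |A| = k, i ∈ A} (fix an element i). For n = 249, k = 2: C(248, 1) = 248.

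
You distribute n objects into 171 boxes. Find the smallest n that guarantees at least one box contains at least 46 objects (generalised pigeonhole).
n = (46 − 1)·171 + 1 = 7696

By the generalised pigeonhole principle, to guarantee some box contains ≥ r objects we need more than (r − 1) · k objects total. Threshold: n = (r − 1) · k + 1. With r = 46 and k = 171: n = 45 · 171 + 1 = 7695 + 1 = 7696. For n = 7695 = 45 · 171, we can put exactly 45 objects in every box, avoiding 46 in any single one — so 7696 is tight.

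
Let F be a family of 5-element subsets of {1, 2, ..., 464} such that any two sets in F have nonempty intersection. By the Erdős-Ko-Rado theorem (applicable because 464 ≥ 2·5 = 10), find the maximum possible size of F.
max |F| = C(463, 4) = 1890037765

The Erdős-Ko-Rado theorem states: for n ≥ 2k, an intersecting family of k-subsets of an n-element set has size at most C(n − 1, k − 1), with equality for 'star' families {A ⊆ [n] : |A| = k, i ∈ A} (fix an element i). For n = 464, k = 5: C(463, 4) = 1890037765.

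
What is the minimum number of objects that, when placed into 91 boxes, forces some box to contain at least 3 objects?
n = (3 − 1)·91 + 1 = 183

By the generalised pigeonhole principle, to guarantee some box contains ≥ r objects we need more than (r − 1) · k objects total. Threshold: n = (r − 1) · k + 1. With r = 3 and k = 91: n = 2 · 91 + 1 = 182 + 1 = 183. For n = 182 = 2 · 91, we can put exactly 2 objects in every box, avoiding 3 in any single one — so 183 is tight.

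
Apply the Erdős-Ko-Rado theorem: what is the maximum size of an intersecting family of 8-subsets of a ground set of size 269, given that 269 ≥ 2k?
max |F| = C(268, 7) = 18205558067224

The Erdős-Ko-Rado theorem states: for n ≥ 2k, an intersecting family of k-subsets of an n-element set has size at most C(n − 1, k − 1), with equality for 'star' families {A ⊆ [n] : |A| = k, i ∈ A} (fix an element i). For n = 269, k = 8: C(268, 7) = 18205558067224.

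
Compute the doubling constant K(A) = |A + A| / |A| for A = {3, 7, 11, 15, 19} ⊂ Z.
K = |A + A| / |A| = 9/5

Enumerate A + A = {a + b : a, b ∈ A}. With |A| = 5, there are |A|^2 = 25 ordered sum pairs; collecting distinct values, A + A = {6, 10, 14, 18, 22, 26, 30, 34, 38}, so |A + A| = 9. Thus K = 9/5. Here |A + A| = 2|A| − 1 = 9, the minimum possible — so K = 9/5 is minimal, which holds iff A is an arithmetic progression.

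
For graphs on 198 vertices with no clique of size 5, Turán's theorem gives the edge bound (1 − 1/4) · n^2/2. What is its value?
Turán density bound = (3/4) · 198^2/2 = 29403/2 ≈ 14701.5

Turán's theorem: ex(n, K_{r+1}) is achieved by the complete r-partite Turán graph T(n, r) with parts as balanced as possible, and is at most (1 − 1/r) · n^2/2. For r = 4, n = 198: the density bound is (3/4) · 39204/2 = 29403/2 ≈ 14701.5. The integer-valued extremum is e(T(198, 4)) = 14701, which is strictly less than the density bound 29403/2 since 4 ∤ 198 (the parts of T(198, 4) cannot all be equal).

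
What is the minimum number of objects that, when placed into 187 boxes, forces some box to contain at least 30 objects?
n = (30 − 1)·187 + 1 = 5424

By the generalised pigeonhole principle, to guarantee some box contains ≥ r objects we need more than (r − 1) · k objects total. Threshold: n = (r − 1) · k + 1. With r = 30 and k = 187: n = 29 · 187 + 1 = 5423 + 1 = 5424. For n = 5423 = 29 · 187, we can put exactly 29 objects in every box, avoiding 30 in any single one — so 5424 is tight.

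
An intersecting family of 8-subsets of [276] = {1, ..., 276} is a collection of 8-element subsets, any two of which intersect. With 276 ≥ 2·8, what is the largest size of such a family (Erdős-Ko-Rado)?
max |F| = C(275, 7) = 21850913927700

The Erdős-Ko-Rado theorem states: for n ≥ 2k, an intersecting family of k-subsets of an n-element set has size at most C(n − 1, k − 1), with equality for 'star' families {A ⊆ [n] : |A| = k, i ∈ A} (fix an element i). For n = 276, k = 8: C(275, 7) = 21850913927700.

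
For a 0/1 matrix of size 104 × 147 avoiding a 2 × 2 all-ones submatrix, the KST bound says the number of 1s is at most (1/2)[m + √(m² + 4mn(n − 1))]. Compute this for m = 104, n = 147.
z(104, 147; 2, 2) ≤ (1/2)[104 + √(104² + 4·104·147·146)] = (1/2)[104 + √8939008] = 1546.9087

Kővári–Sós–Turán: let r_1, ..., r_104 be the row sums and z = Σ r_i the total number of 1s. Each pair of columns can share at most one row with both entries 1 (else a 2×2 all-ones block appears), so Σ_i C(r_i, 2) ≤ C(147, 2) = 10731. By convexity Σ_i C(r_i, 2) ≥ 104·C(z/104, 2) = z(z − 104)/(2·104), giving z² − 104z − 104·147·146 ≤ 0 and hence z ≤ (1/2)[104 + √(10816 + 4·2232048)] = (1/2)[104 + √8939008] ≈ (1/2)(104 + 2989.8174) = 1546.9087.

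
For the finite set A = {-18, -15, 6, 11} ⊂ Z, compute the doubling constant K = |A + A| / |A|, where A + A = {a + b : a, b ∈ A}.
K = |A + A| / |A| = 10/4 = 5/2

Enumerate A + A = {a + b : a, b ∈ A}. With |A| = 4, there are |A|^2 = 16 ordered sum pairs; collecting distinct values, A + A = {-36, -33, -30, -12, -9, -7, -4, 12, 17, 22}, so |A + A| = 10. Thus K = 10/4 = 5/2. For comparison, the minimum possible |A + A| over all 4-element sets is 2·4 − 1 = 7 (so min K = 7/4), attained only by arithmetic progressions.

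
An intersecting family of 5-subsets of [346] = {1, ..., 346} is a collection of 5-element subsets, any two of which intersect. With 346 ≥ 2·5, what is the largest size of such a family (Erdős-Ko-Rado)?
max |F| = C(345, 4) = 580078170

Erdős-Ko-Rado (1961): when n ≥ 2k, max |F| = C(n−1, k−1). The bound is attained by the star {A : i ∈ A} for any fixed i ∈ [n]. Here C(346−1, 5−1) = C(345, 4) = 580078170.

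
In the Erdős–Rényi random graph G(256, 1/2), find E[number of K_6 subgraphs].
E[# K_6] = C(256, 6) · (1/2)^C(6, 2) = 368532802176 / 2^15 = 2879162517/256 ≈ 11246728.582031

For each 6-subset S of vertices (there are C(256, 6) = 368532802176 such S), let X_S = 1 if S induces a K_6 (all C(6, 2) = 15 edges present). Then P(X_S = 1) = (1/2)^15 = 1/32768. By linearity of expectation, E[# K_6] = C(256, 6) · (1/2)^15 = 368532802176 / 32768 = 2879162517/256 ≈ 11246728.582031.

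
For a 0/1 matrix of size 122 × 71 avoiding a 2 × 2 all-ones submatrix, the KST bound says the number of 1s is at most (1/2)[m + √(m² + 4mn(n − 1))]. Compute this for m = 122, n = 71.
z(122, 71; 2, 2) ≤ (1/2)[122 + √(122² + 4·122·71·70)] = (1/2)[122 + √2440244] = 842.064

Kővári–Sós–Turán: let r_1, ..., r_122 be the row sums and z = Σ r_i the total number of 1s. Each pair of columns can share at most one row with both entries 1 (else a 2×2 all-ones block appears), so Σ_i C(r_i, 2) ≤ C(71, 2) = 2485. By convexity Σ_i C(r_i, 2) ≥ 122·C(z/122, 2) = z(z − 122)/(2·122), giving z² − 122z − 122·71·70 ≤ 0 and hence z ≤ (1/2)[122 + √(14884 + 4·606340)] = (1/2)[122 + √2440244] ≈ (1/2)(122 + 1562.128) = 842.064.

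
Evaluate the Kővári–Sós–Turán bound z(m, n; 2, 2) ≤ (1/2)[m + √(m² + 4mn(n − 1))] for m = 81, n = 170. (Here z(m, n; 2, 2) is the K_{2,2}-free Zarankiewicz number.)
z(81, 170; 2, 2) ≤ (1/2)[81 + √(81² + 4·81·170·169)] = (1/2)[81 + √9315081] = 1566.5309

Kővári–Sós–Turán: let r_1, ..., r_81 be the row sums and z = Σ r_i the total number of 1s. Each pair of columns can share at most one row with both entries 1 (else a 2×2 all-ones block appears), so Σ_i C(r_i, 2) ≤ C(170, 2) = 14365. By convexity Σ_i C(r_i, 2) ≥ 81·C(z/81, 2) = z(z − 81)/(2·81), giving z² − 81z − 81·170·169 ≤ 0 and hence z ≤ (1/2)[81 + √(6561 + 4·2327130)] = (1/2)[81 + √9315081] ≈ (1/2)(81 + 3052.0618) = 1566.5309.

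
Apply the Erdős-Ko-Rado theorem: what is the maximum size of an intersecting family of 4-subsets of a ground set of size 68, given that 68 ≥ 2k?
max |F| = C(67, 3) = 47905

Erdős-Ko-Rado (1961): when n ≥ 2k, max |F| = C(n−1, k−1). The bound is attained by the star {A : i ∈ A} for any fixed i ∈ [n]. Here C(68−1, 4−1) = C(67, 3) = 47905.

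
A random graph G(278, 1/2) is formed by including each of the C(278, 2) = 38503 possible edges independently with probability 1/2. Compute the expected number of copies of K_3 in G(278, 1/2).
E[# K_3] = C(278, 3) · (1/2)^C(3, 2) = 3542276 / 2^3 = 885569/2 = 442784.5

For each 3-subset S of vertices (there are C(278, 3) = 3542276 such S), let X_S = 1 if S induces a K_3 (all C(3, 2) = 3 edges present). Then P(X_S = 1) = (1/2)^3 = 1/8. By linearity of expectation, E[# K_3] = C(278, 3) · (1/2)^3 = 3542276 / 8 = 885569/2 = 442784.5.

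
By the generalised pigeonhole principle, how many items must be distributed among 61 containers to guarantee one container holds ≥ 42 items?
n = (42 − 1)·61 + 1 = 2502

By the generalised pigeonhole principle, to guarantee some box contains ≥ r objects we need more than (r − 1) · k objects total. Threshold: n = (r − 1) · k + 1. With r = 42 and k = 61: n = 41 · 61 + 1 = 2501 + 1 = 2502. For n = 2501 = 41 · 61, we can put exactly 41 objects in every box, avoiding 42 in any single one — so 2502 is tight.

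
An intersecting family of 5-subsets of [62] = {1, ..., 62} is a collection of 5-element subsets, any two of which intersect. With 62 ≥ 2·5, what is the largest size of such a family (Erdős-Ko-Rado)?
max |F| = C(61, 4) = 521855

Erdős-Ko-Rado (1961): when n ≥ 2k, max |F| = C(n−1, k−1). The bound is attained by the star {A : i ∈ A} for any fixed i ∈ [n]. Here C(62−1, 5−1) = C(61, 4) = 521855.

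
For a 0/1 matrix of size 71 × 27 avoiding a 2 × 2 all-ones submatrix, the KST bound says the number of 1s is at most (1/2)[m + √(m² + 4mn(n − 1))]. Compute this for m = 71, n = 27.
z(71, 27; 2, 2) ≤ (1/2)[71 + √(71² + 4·71·27·26)] = (1/2)[71 + √204409] = 261.5581

Kővári–Sós–Turán: let r_1, ..., r_71 be the row sums and z = Σ r_i the total number of 1s. Each pair of columns can share at most one row with both entries 1 (else a 2×2 all-ones block appears), so Σ_i C(r_i, 2) ≤ C(27, 2) = 351. By convexity Σ_i C(r_i, 2) ≥ 71·C(z/71, 2) = z(z − 71)/(2·71), giving z² − 71z − 71·27·26 ≤ 0 and hence z ≤ (1/2)[71 + √(5041 + 4·49842)] = (1/2)[71 + √204409] ≈ (1/2)(71 + 452.1161) = 261.5581.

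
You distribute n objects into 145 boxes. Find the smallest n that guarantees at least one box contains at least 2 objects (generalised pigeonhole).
n = (2 − 1)·145 + 1 = 146

By the generalised pigeonhole principle, to guarantee some box contains ≥ r objects we need more than (r − 1) · k objects total. Threshold: n = (r − 1) · k + 1. With r = 2 and k = 145: n = 1 · 145 + 1 = 145 + 1 = 146. For n = 145 = 1 · 145, we can put exactly 1 objects in every box, avoiding 2 in any single one — so 146 is tight.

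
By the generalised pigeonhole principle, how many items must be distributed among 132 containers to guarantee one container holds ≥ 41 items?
n = (41 − 1)·132 + 1 = 5281

By the generalised pigeonhole principle, to guarantee some box contains ≥ r objects we need more than (r − 1) · k objects total. Threshold: n = (r − 1) · k + 1. With r = 41 and k = 132: n = 40 · 132 + 1 = 5280 + 1 = 5281. For n = 5280 = 40 · 132, we can put exactly 40 objects in every box, avoiding 41 in any single one — so 5281 is tight.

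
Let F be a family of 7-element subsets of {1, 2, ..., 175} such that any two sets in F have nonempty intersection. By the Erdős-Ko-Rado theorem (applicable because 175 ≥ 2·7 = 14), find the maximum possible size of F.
max |F| = C(174, 6) = 35328324291

Erdős-Ko-Rado (1961): when n ≥ 2k, max |F| = C(n−1, k−1). The bound is attained by the star {A : i ∈ A} for any fixed i ∈ [n]. Here C(175−1, 7−1) = C(174, 6) = 35328324291.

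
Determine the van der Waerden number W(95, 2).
W(95, 2) = 95 + 1 = 96

A 2-term AP is any pair of integers, so a monochromatic 2-AP exists iff some colour is used at least twice. With 95 colours, the colouring i ↦ i on {1, ..., 95} uses each colour once, avoiding any monochromatic pair, so W(95, 2) > 95. For {1, ..., 96}, pigeonhole forces two integers of the same colour, which form a monochromatic 2-AP. Hence W(95, 2) = 96.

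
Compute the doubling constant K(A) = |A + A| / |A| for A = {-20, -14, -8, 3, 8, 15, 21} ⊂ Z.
K = |A + A| / |A| = 24/7

Enumerate A + A = {a + b : a, b ∈ A}. With |A| = 7, there are |A|^2 = 49 ordered sum pairs; collecting distinct values, A + A = {-40, -34, -28, -22, -17, -16, -12, -11, -6, -5, 0, 1, 6, 7, 11, 13, 16, 18, 23, 24, 29, 30, 36, 42}, so |A + A| = 24. Thus K = 24/7. For comparison, the minimum possible |A + A| over all 7-element sets is 2·7 − 1 = 13 (so min K = 13/7), attained only by arithmetic progressions.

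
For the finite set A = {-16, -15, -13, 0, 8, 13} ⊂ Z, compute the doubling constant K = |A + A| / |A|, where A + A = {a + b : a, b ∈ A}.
K = |A + A| / |A| = 20/6 = 10/3

Enumerate A + A = {a + b : a, b ∈ A}. With |A| = 6, there are |A|^2 = 36 ordered sum pairs; collecting distinct values, A + A = {-32, -31, -30, -29, -28, -26, -16, -15, -13, -8, -7, -5, -3, -2, 0, 8, 13, 16, 21, 26}, so |A + A| = 20. Thus K = 20/6 = 10/3. For comparison, the minimum possible |A + A| over all 6-element sets is 2·6 − 1 = 11 (so min K = 11/6), attained only by arithmetic progressions.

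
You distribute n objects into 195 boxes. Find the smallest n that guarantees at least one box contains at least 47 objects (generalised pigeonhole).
n = (47 − 1)·195 + 1 = 8971

By the generalised pigeonhole principle, to guarantee some box contains ≥ r objects we need more than (r − 1) · k objects total. Threshold: n = (r − 1) · k + 1. With r = 47 and k = 195: n = 46 · 195 + 1 = 8970 + 1 = 8971. For n = 8970 = 46 · 195, we can put exactly 46 objects in every box, avoiding 47 in any single one — so 8971 is tight.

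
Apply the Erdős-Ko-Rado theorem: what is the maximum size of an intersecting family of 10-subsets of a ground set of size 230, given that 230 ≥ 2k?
max |F| = C(229, 9) = 4070260829119420

Erdős-Ko-Rado (1961): when n ≥ 2k, max |F| = C(n−1, k−1). The bound is attained by the star {A : i ∈ A} for any fixed i ∈ [n]. Here C(230−1, 10−1) = C(229, 9) = 4070260829119420.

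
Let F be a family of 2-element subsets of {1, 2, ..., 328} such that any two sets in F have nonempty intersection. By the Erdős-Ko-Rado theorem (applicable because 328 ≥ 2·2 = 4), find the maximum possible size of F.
max |F| = C(327, 1) = 327

Erdős-Ko-Rado (1961): when n ≥ 2k, max |F| = C(n−1, k−1). The bound is attained by the star {A : i ∈ A} for any fixed i ∈ [n]. Here C(328−1, 2−1) = C(327, 1) = 327.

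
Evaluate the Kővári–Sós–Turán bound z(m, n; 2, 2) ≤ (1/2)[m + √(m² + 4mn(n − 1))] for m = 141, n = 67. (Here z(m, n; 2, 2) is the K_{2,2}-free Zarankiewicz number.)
z(141, 67; 2, 2) ≤ (1/2)[141 + √(141² + 4·141·67·66)] = (1/2)[141 + √2513889] = 863.2624

Kővári–Sós–Turán: let r_1, ..., r_141 be the row sums and z = Σ r_i the total number of 1s. Each pair of columns can share at most one row with both entries 1 (else a 2×2 all-ones block appears), so Σ_i C(r_i, 2) ≤ C(67, 2) = 2211. By convexity Σ_i C(r_i, 2) ≥ 141·C(z/141, 2) = z(z − 141)/(2·141), giving z² − 141z − 141·67·66 ≤ 0 and hence z ≤ (1/2)[141 + √(19881 + 4·623502)] = (1/2)[141 + √2513889] ≈ (1/2)(141 + 1585.5248) = 863.2624.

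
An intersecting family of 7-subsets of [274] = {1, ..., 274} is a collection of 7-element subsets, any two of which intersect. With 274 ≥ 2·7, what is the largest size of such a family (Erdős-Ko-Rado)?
max |F| = C(273, 6) = 544025408472

Erdős-Ko-Rado (1961): when n ≥ 2k, max |F| = C(n−1, k−1). The bound is attained by the star {A : i ∈ A} for any fixed i ∈ [n]. Here C(274−1, 7−1) = C(273, 6) = 544025408472.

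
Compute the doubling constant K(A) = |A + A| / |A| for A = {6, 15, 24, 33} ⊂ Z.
K = |A + A| / |A| = 7/4

Enumerate A + A = {a + b : a, b ∈ A}. With |A| = 4, there are |A|^2 = 16 ordered sum pairs; collecting distinct values, A + A = {12, 21, 30, 39, 48, 57, 66}, so |A + A| = 7. Thus K = 7/4. Here |A + A| = 2|A| − 1 = 7, the minimum possible — so K = 7/4 is minimal, which holds iff A is an arithmetic progression.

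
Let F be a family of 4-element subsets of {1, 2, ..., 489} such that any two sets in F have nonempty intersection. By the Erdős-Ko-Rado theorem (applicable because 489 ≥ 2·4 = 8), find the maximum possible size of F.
max |F| = C(488, 3) = 19250136

The Erdős-Ko-Rado theorem states: for n ≥ 2k, an intersecting family of k-subsets of an n-element set has size at most C(n − 1, k − 1), with equality for 'star' families {A ⊆ [n] : |A| = k, i ∈ A} (fix an element i). For n = 489, k = 4: C(488, 3) = 19250136.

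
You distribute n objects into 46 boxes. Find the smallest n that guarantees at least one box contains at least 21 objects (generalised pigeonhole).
n = (21 − 1)·46 + 1 = 921

By the generalised pigeonhole principle, to guarantee some box contains ≥ r objects we need more than (r − 1) · k objects total. Threshold: n = (r − 1) · k + 1. With r = 21 and k = 46: n = 20 · 46 + 1 = 920 + 1 = 921. For n = 920 = 20 · 46, we can put exactly 20 objects in every box, avoiding 21 in any single one — so 921 is tight.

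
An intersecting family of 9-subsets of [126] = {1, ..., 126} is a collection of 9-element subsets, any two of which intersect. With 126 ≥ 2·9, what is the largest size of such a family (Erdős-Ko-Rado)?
max |F| = C(125, 8) = 1176174344125

Erdős-Ko-Rado (1961): when n ≥ 2k, max |F| = C(n−1, k−1). The bound is attained by the star {A : i ∈ A} for any fixed i ∈ [n]. Here C(126−1, 9−1) = C(125, 8) = 1176174344125.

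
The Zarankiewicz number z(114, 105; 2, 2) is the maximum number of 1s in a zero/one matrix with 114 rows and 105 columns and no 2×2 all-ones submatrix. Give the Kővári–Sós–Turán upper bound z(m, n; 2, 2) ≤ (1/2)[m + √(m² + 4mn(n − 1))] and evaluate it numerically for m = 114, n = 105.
z(114, 105; 2, 2) ≤ (1/2)[114 + √(114² + 4·114·105·104)] = (1/2)[114 + √4992516] = 1174.1969

Kővári–Sós–Turán: let r_1, ..., r_114 be the row sums and z = Σ r_i the total number of 1s. Each pair of columns can share at most one row with both entries 1 (else a 2×2 all-ones block appears), so Σ_i C(r_i, 2) ≤ C(105, 2) = 5460. By convexity Σ_i C(r_i, 2) ≥ 114·C(z/114, 2) = z(z − 114)/(2·114), giving z² − 114z − 114·105·104 ≤ 0 and hence z ≤ (1/2)[114 + √(12996 + 4·1244880)] = (1/2)[114 + √4992516] ≈ (1/2)(114 + 2234.3939) = 1174.1969.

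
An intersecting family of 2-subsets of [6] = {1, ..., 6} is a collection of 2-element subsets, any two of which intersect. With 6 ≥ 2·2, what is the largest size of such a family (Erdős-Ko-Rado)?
max |F| = C(5, 1) = 5

The Erdős-Ko-Rado theorem states: for n ≥ 2k, an intersecting family of k-subsets of an n-element set has size at most C(n − 1, k − 1), with equality for 'star' families {A ⊆ [n] : |A| = k, i ∈ A} (fix an element i). For n = 6, k = 2: C(5, 1) = 5.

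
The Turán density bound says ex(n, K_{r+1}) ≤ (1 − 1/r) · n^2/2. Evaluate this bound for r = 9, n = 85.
Turán density bound = (8/9) · 85^2/2 = 28900/9 ≈ 3211.1111

Turán's theorem: ex(n, K_{r+1}) is achieved by the complete r-partite Turán graph T(n, r) with parts as balanced as possible, and is at most (1 − 1/r) · n^2/2. For r = 9, n = 85: the density bound is (8/9) · 7225/2 = 28900/9 ≈ 3211.1111. The integer-valued extremum is e(T(85, 9)) = 3210, which is strictly less than the density bound 28900/9 since 9 ∤ 85 (the parts of T(85, 9) cannot all be equal).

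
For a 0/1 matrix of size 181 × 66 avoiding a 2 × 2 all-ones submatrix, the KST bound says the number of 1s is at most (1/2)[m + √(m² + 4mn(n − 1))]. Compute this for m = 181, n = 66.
z(181, 66; 2, 2) ≤ (1/2)[181 + √(181² + 4·181·66·65)] = (1/2)[181 + √3138721] = 976.3218

Kővári–Sós–Turán: let r_1, ..., r_181 be the row sums and z = Σ r_i the total number of 1s. Each pair of columns can share at most one row with both entries 1 (else a 2×2 all-ones block appears), so Σ_i C(r_i, 2) ≤ C(66, 2) = 2145. By convexity Σ_i C(r_i, 2) ≥ 181·C(z/181, 2) = z(z − 181)/(2·181), giving z² − 181z − 181·66·65 ≤ 0 and hence z ≤ (1/2)[181 + √(32761 + 4·776490)] = (1/2)[181 + √3138721] ≈ (1/2)(181 + 1771.6436) = 976.3218.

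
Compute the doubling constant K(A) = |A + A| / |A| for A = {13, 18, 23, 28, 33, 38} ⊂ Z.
K = |A + A| / |A| = 11/6

Enumerate A + A = {a + b : a, b ∈ A}. With |A| = 6, there are |A|^2 = 36 ordered sum pairs; collecting distinct values, A + A = {26, 31, 36, 41, 46, 51, 56, 61, 66, 71, 76}, so |A + A| = 11. Thus K = 11/6. Here |A + A| = 2|A| − 1 = 11, the minimum possible — so K = 11/6 is minimal, which holds iff A is an arithmetic progression.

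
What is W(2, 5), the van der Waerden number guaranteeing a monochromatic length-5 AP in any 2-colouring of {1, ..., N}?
W(2, 5) = 178

This is a classical value, W(2, 5) = 178, established by combining an explicit 2-colouring of {1, ..., 177} with no monochromatic 5-AP (giving the lower bound W(2, 5) > 177) and a finite case analysis / exhaustive computer search showing every 2-colouring of {1, ..., 178} has such an AP.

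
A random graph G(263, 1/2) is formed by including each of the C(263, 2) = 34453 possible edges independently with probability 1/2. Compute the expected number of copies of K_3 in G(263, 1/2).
E[# K_3] = C(263, 3) · (1/2)^C(3, 2) = 2997411 / 2^3 = 374676.375

For each 3-subset S of vertices (there are C(263, 3) = 2997411 such S), let X_S = 1 if S induces a K_3 (all C(3, 2) = 3 edges present). Then P(X_S = 1) = (1/2)^3 = 1/8. By linearity of expectation, E[# K_3] = C(263, 3) · (1/2)^3 = 2997411 / 8 = 374676.375.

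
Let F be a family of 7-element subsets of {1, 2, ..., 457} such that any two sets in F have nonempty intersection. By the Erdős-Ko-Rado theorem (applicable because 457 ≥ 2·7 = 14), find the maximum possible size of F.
max |F| = C(456, 6) = 12081275121916

Erdős-Ko-Rado (1961): when n ≥ 2k, max |F| = C(n−1, k−1). The bound is attained by the star {A : i ∈ A} for any fixed i ∈ [n]. Here C(457−1, 7−1) = C(456, 6) = 12081275121916.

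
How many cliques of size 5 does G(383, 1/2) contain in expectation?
E[# K_5] = C(383, 5) · (1/2)^C(5, 2) = 66900393631 / 2^10 ≈ 65332415.655273

For each 5-subset S of vertices (there are C(383, 5) = 66900393631 such S), let X_S = 1 if S induces a K_5 (all C(5, 2) = 10 edges present). Then P(X_S = 1) = (1/2)^10 = 1/1024. By linearity of expectation, E[# K_5] = C(383, 5) · (1/2)^10 = 66900393631 / 1024 ≈ 65332415.655273.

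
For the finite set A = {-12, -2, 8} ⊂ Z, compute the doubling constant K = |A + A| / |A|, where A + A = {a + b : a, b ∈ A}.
K = |A + A| / |A| = 5/3

Enumerate A + A = {a + b : a, b ∈ A}. With |A| = 3, there are |A|^2 = 9 ordered sum pairs; collecting distinct values, A + A = {-24, -14, -4, 6, 16}, so |A + A| = 5. Thus K = 5/3. Here |A + A| = 2|A| − 1 = 5, the minimum possible — so K = 5/3 is minimal, which holds iff A is an arithmetic progression.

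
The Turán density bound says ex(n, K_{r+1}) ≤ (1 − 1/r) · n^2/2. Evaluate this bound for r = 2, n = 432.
Turán density bound = (1/2) · 432^2/2 = 46656

Turán's theorem: ex(n, K_{r+1}) is achieved by the complete r-partite Turán graph T(n, r) with parts as balanced as possible, and is at most (1 − 1/r) · n^2/2. For r = 2, n = 432: the density bound is (1/2) · 186624/2 = 46656. Since 2 ∣ 432, the Turán graph T(432, 2) has parts of equal size 216, and its edge count e(T(432, 2)) = 46656 attains the density bound exactly.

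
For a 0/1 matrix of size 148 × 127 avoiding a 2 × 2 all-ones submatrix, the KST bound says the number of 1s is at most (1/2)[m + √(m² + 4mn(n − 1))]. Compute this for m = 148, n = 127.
z(148, 127; 2, 2) ≤ (1/2)[148 + √(148² + 4·148·127·126)] = (1/2)[148 + √9495088] = 1614.705

Kővári–Sós–Turán: let r_1, ..., r_148 be the row sums and z = Σ r_i the total number of 1s. Each pair of columns can share at most one row with both entries 1 (else a 2×2 all-ones block appears), so Σ_i C(r_i, 2) ≤ C(127, 2) = 8001. By convexity Σ_i C(r_i, 2) ≥ 148·C(z/148, 2) = z(z − 148)/(2·148), giving z² − 148z − 148·127·126 ≤ 0 and hence z ≤ (1/2)[148 + √(21904 + 4·2368296)] = (1/2)[148 + √9495088] ≈ (1/2)(148 + 3081.4101) = 1614.705.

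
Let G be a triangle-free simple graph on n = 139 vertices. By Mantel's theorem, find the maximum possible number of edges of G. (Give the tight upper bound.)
ex(139, K_3) = ⌊139^2/4⌋ = 4830

Mantel (1907): a triangle-free graph on n vertices has at most ⌊n^2/4⌋ edges, with equality for the complete bipartite graph K_{⌊n/2⌋, ⌈n/2⌉}. For n = 139: ⌊139^2/4⌋ = ⌊19321/4⌋ = 4830. The extremal graph is K_{69, 70}, which has 69·70 = 4830 edges.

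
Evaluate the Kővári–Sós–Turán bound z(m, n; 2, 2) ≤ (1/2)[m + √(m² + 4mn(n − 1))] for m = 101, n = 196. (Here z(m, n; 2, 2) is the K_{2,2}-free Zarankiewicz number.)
z(101, 196; 2, 2) ≤ (1/2)[101 + √(101² + 4·101·196·195)] = (1/2)[101 + √15451081] = 2015.8932

Kővári–Sós–Turán: let r_1, ..., r_101 be the row sums and z = Σ r_i the total number of 1s. Each pair of columns can share at most one row with both entries 1 (else a 2×2 all-ones block appears), so Σ_i C(r_i, 2) ≤ C(196, 2) = 19110. By convexity Σ_i C(r_i, 2) ≥ 101·C(z/101, 2) = z(z − 101)/(2·101), giving z² − 101z − 101·196·195 ≤ 0 and hence z ≤ (1/2)[101 + √(10201 + 4·3860220)] = (1/2)[101 + √15451081] ≈ (1/2)(101 + 3930.7863) = 2015.8932.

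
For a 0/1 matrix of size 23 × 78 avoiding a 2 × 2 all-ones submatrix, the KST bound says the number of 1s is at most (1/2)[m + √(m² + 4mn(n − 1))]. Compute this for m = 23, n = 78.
z(23, 78; 2, 2) ≤ (1/2)[23 + √(23² + 4·23·78·77)] = (1/2)[23 + √553081] = 383.3471

Kővári–Sós–Turán: let r_1, ..., r_23 be the row sums and z = Σ r_i the total number of 1s. Each pair of columns can share at most one row with both entries 1 (else a 2×2 all-ones block appears), so Σ_i C(r_i, 2) ≤ C(78, 2) = 3003. By convexity Σ_i C(r_i, 2) ≥ 23·C(z/23, 2) = z(z − 23)/(2·23), giving z² − 23z − 23·78·77 ≤ 0 and hence z ≤ (1/2)[23 + √(529 + 4·138138)] = (1/2)[23 + √553081] ≈ (1/2)(23 + 743.6942) = 383.3471.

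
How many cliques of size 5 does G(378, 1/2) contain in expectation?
E[# K_5] = C(378, 5) · (1/2)^C(5, 2) = 62624261700 / 2^10 = 15656065425/256 ≈ 61156505.566406

For each 5-subset S of vertices (there are C(378, 5) = 62624261700 such S), let X_S = 1 if S induces a K_5 (all C(5, 2) = 10 edges present). Then P(X_S = 1) = (1/2)^10 = 1/1024. By linearity of expectation, E[# K_5] = C(378, 5) · (1/2)^10 = 62624261700 / 1024 = 15656065425/256 ≈ 61156505.566406.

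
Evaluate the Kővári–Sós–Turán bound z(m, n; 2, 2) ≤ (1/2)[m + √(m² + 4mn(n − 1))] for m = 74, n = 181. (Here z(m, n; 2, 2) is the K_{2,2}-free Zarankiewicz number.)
z(74, 181; 2, 2) ≤ (1/2)[74 + √(74² + 4·74·181·180)] = (1/2)[74 + √9649156] = 1590.1545

Kővári–Sós–Turán: let r_1, ..., r_74 be the row sums and z = Σ r_i the total number of 1s. Each pair of columns can share at most one row with both entries 1 (else a 2×2 all-ones block appears), so Σ_i C(r_i, 2) ≤ C(181, 2) = 16290. By convexity Σ_i C(r_i, 2) ≥ 74·C(z/74, 2) = z(z − 74)/(2·74), giving z² − 74z − 74·181·180 ≤ 0 and hence z ≤ (1/2)[74 + √(5476 + 4·2410920)] = (1/2)[74 + √9649156] ≈ (1/2)(74 + 3106.3091) = 1590.1545.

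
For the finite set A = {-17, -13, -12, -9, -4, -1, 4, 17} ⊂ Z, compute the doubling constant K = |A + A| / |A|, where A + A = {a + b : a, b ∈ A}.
K = |A + A| / |A| = 27/8

Enumerate A + A = {a + b : a, b ∈ A}. With |A| = 8, there are |A|^2 = 64 ordered sum pairs; collecting distinct values, A + A = {-34, -30, -29, -26, -25, -24, -22, -21, -18, -17, -16, -14, -13, -10, -9, -8, -5, -2, 0, 3, 4, 5, 8, 13, 16, 21, 34}, so |A + A| = 27. Thus K = 27/8. For comparison, the minimum possible |A + A| over all 8-element sets is 2·8 − 1 = 15 (so min K = 15/8), attained only by arithmetic progressions.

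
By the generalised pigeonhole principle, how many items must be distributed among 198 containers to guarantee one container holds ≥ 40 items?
n = (40 − 1)·198 + 1 = 7723

By the generalised pigeonhole principle, to guarantee some box contains ≥ r objects we need more than (r − 1) · k objects total. Threshold: n = (r − 1) · k + 1. With r = 40 and k = 198: n = 39 · 198 + 1 = 7722 + 1 = 7723. For n = 7722 = 39 · 198, we can put exactly 39 objects in every box, avoiding 40 in any single one — so 7723 is tight.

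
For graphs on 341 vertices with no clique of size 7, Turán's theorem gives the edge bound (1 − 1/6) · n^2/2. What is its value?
Turán density bound = (5/6) · 341^2/2 = 581405/12 ≈ 48450.4167

Turán's theorem: ex(n, K_{r+1}) is achieved by the complete r-partite Turán graph T(n, r) with parts as balanced as possible, and is at most (1 − 1/r) · n^2/2. For r = 6, n = 341: the density bound is (5/6) · 116281/2 = 581405/12 ≈ 48450.4167. The integer-valued extremum is e(T(341, 6)) = 48450, which is strictly less than the density bound 581405/12 since 6 ∤ 341 (the parts of T(341, 6) cannot all be equal).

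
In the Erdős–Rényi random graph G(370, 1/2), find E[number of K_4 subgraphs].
E[# K_4] = C(370, 4) · (1/2)^C(4, 2) = 768299820 / 2^6 = 192074955/16 = 12004684.6875

For each 4-subset S of vertices (there are C(370, 4) = 768299820 such S), let X_S = 1 if S induces a K_4 (all C(4, 2) = 6 edges present). Then P(X_S = 1) = (1/2)^6 = 1/64. By linearity of expectation, E[# K_4] = C(370, 4) · (1/2)^6 = 768299820 / 64 = 192074955/16 = 12004684.6875.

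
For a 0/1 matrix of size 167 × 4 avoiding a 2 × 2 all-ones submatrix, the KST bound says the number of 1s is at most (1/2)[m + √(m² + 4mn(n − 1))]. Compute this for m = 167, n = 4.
z(167, 4; 2, 2) ≤ (1/2)[167 + √(167² + 4·167·4·3)] = (1/2)[167 + √35905] = 178.2431

Kővári–Sós–Turán: let r_1, ..., r_167 be the row sums and z = Σ r_i the total number of 1s. Each pair of columns can share at most one row with both entries 1 (else a 2×2 all-ones block appears), so Σ_i C(r_i, 2) ≤ C(4, 2) = 6. By convexity Σ_i C(r_i, 2) ≥ 167·C(z/167, 2) = z(z − 167)/(2·167), giving z² − 167z − 167·4·3 ≤ 0 and hence z ≤ (1/2)[167 + √(27889 + 4·2004)] = (1/2)[167 + √35905] ≈ (1/2)(167 + 189.4861) = 178.2431.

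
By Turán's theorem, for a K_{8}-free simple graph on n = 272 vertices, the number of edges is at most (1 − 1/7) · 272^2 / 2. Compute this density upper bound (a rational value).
Turán density bound = (6/7) · 272^2/2 = 221952/7 ≈ 31707.4286

Turán's theorem: ex(n, K_{r+1}) is achieved by the complete r-partite Turán graph T(n, r) with parts as balanced as possible, and is at most (1 − 1/r) · n^2/2. For r = 7, n = 272: the density bound is (6/7) · 73984/2 = 221952/7 ≈ 31707.4286. The integer-valued extremum is e(T(272, 7)) = 31707, which is strictly less than the density bound 221952/7 since 7 ∤ 272 (the parts of T(272, 7) cannot all be equal).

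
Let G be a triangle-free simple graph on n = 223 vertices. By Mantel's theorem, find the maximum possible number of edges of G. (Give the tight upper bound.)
ex(223, K_3) = ⌊223^2/4⌋ = 12432

Mantel (1907): a triangle-free graph on n vertices has at most ⌊n^2/4⌋ edges, with equality for the complete bipartite graph K_{⌊n/2⌋, ⌈n/2⌉}. For n = 223: ⌊223^2/4⌋ = ⌊49729/4⌋ = 12432. The extremal graph is K_{111, 112}, which has 111·112 = 12432 edges.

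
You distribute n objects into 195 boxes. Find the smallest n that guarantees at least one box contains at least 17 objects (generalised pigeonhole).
n = (17 − 1)·195 + 1 = 3121

By the generalised pigeonhole principle, to guarantee some box contains ≥ r objects we need more than (r − 1) · k objects total. Threshold: n = (r − 1) · k + 1. With r = 17 and k = 195: n = 16 · 195 + 1 = 3120 + 1 = 3121. For n = 3120 = 16 · 195, we can put exactly 16 objects in every box, avoiding 17 in any single one — so 3121 is tight.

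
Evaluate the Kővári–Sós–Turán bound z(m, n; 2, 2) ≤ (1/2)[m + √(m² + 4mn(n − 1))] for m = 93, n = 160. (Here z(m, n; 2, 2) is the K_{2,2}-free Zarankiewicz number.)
z(93, 160; 2, 2) ≤ (1/2)[93 + √(93² + 4·93·160·159)] = (1/2)[93 + √9472329] = 1585.3574

Kővári–Sós–Turán: let r_1, ..., r_93 be the row sums and z = Σ r_i the total number of 1s. Each pair of columns can share at most one row with both entries 1 (else a 2×2 all-ones block appears), so Σ_i C(r_i, 2) ≤ C(160, 2) = 12720. By convexity Σ_i C(r_i, 2) ≥ 93·C(z/93, 2) = z(z − 93)/(2·93), giving z² − 93z − 93·160·159 ≤ 0 and hence z ≤ (1/2)[93 + √(8649 + 4·2365920)] = (1/2)[93 + √9472329] ≈ (1/2)(93 + 3077.7149) = 1585.3574.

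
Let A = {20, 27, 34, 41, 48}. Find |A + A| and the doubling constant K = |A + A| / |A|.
K = |A + A| / |A| = 9/5

Enumerate A + A = {a + b : a, b ∈ A}. With |A| = 5, there are |A|^2 = 25 ordered sum pairs; collecting distinct values, A + A = {40, 47, 54, 61, 68, 75, 82, 89, 96}, so |A + A| = 9. Thus K = 9/5. Here |A + A| = 2|A| − 1 = 9, the minimum possible — so K = 9/5 is minimal, which holds iff A is an arithmetic progression.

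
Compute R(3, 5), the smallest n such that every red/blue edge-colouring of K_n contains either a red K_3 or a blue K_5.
R(3, 5) = 14

Lower bound: an explicit 2-colouring of K_{13} (typically a Paley-type or other structured construction) avoids a red K_3 and a blue K_5, showing R(3, 5) > 13.
Upper bound: the Erdős–Szekeres recurrence R(r, t') ≤ R(r−1, t') + R(r, t'−1) yields R(3, 5) ≤ 14.
Hence R(3, 5) = 14.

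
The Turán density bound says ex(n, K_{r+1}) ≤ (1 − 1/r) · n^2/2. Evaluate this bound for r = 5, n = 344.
Turán density bound = (4/5) · 344^2/2 = 236672/5 ≈ 47334.4

Turán's theorem: ex(n, K_{r+1}) is achieved by the complete r-partite Turán graph T(n, r) with parts as balanced as possible, and is at most (1 − 1/r) · n^2/2. For r = 5, n = 344: the density bound is (4/5) · 118336/2 = 236672/5 ≈ 47334.4. The integer-valued extremum is e(T(344, 5)) = 47334, which is strictly less than the density bound 236672/5 since 5 ∤ 344 (the parts of T(344, 5) cannot all be equal).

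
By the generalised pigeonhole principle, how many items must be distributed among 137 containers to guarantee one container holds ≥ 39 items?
n = (39 − 1)·137 + 1 = 5207

By the generalised pigeonhole principle, to guarantee some box contains ≥ r objects we need more than (r − 1) · k objects total. Threshold: n = (r − 1) · k + 1. With r = 39 and k = 137: n = 38 · 137 + 1 = 5206 + 1 = 5207. For n = 5206 = 38 · 137, we can put exactly 38 objects in every box, avoiding 39 in any single one — so 5207 is tight.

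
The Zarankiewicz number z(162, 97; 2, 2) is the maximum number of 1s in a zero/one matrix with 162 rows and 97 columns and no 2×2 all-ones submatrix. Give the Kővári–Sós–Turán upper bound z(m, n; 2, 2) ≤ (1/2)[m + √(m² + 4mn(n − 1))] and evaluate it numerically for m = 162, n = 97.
z(162, 97; 2, 2) ≤ (1/2)[162 + √(162² + 4·162·97·96)] = (1/2)[162 + √6060420] = 1311.896

Kővári–Sós–Turán: let r_1, ..., r_162 be the row sums and z = Σ r_i the total number of 1s. Each pair of columns can share at most one row with both entries 1 (else a 2×2 all-ones block appears), so Σ_i C(r_i, 2) ≤ C(97, 2) = 4656. By convexity Σ_i C(r_i, 2) ≥ 162·C(z/162, 2) = z(z − 162)/(2·162), giving z² − 162z − 162·97·96 ≤ 0 and hence z ≤ (1/2)[162 + √(26244 + 4·1508544)] = (1/2)[162 + √6060420] ≈ (1/2)(162 + 2461.792) = 1311.896.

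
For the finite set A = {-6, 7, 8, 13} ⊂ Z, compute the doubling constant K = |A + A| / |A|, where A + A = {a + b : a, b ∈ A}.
K = |A + A| / |A| = 10/4 = 5/2

Enumerate A + A = {a + b : a, b ∈ A}. With |A| = 4, there are |A|^2 = 16 ordered sum pairs; collecting distinct values, A + A = {-12, 1, 2, 7, 14, 15, 16, 20, 21, 26}, so |A + A| = 10. Thus K = 10/4 = 5/2. For comparison, the minimum possible |A + A| over all 4-element sets is 2·4 − 1 = 7 (so min K = 7/4), attained only by arithmetic progressions.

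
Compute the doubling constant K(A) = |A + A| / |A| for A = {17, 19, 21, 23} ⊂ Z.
K = |A + A| / |A| = 7/4

Enumerate A + A = {a + b : a, b ∈ A}. With |A| = 4, there are |A|^2 = 16 ordered sum pairs; collecting distinct values, A + A = {34, 36, 38, 40, 42, 44, 46}, so |A + A| = 7. Thus K = 7/4. Here |A + A| = 2|A| − 1 = 7, the minimum possible — so K = 7/4 is minimal, which holds iff A is an arithmetic progression.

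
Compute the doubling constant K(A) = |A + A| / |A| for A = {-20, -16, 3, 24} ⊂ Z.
K = |A + A| / |A| = 10/4 = 5/2

Enumerate A + A = {a + b : a, b ∈ A}. With |A| = 4, there are |A|^2 = 16 ordered sum pairs; collecting distinct values, A + A = {-40, -36, -32, -17, -13, 4, 6, 8, 27, 48}, so |A + A| = 10. Thus K = 10/4 = 5/2. For comparison, the minimum possible |A + A| over all 4-element sets is 2·4 − 1 = 7 (so min K = 7/4), attained only by arithmetic progressions.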